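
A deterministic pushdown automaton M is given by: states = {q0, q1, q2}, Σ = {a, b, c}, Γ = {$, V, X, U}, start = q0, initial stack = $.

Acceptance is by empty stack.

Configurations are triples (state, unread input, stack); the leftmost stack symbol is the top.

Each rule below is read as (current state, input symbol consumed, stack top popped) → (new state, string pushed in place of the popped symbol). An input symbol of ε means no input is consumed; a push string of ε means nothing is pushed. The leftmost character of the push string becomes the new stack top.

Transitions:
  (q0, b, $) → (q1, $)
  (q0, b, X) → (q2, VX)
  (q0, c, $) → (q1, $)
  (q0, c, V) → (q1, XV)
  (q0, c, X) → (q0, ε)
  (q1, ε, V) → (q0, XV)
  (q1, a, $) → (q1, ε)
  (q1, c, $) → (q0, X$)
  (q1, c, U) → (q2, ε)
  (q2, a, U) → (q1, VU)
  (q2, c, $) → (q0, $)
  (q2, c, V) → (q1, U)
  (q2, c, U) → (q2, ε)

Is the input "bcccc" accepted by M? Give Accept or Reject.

Reject

(q0, bcccc, $)
  read b, top $: go to q1, push $ → (q1, cccc, $)
  read c, top $: go to q0, push X$ → (q0, ccc, X$)
  read c, top X: go to q0, push ε → (q0, cc, $)
  read c, top $: go to q1, push $ → (q1, c, $)
  read c, top $: go to q0, push X$ → (q0, ε, X$)
All input consumed; stack is X$, not empty, and no further ε-move applies.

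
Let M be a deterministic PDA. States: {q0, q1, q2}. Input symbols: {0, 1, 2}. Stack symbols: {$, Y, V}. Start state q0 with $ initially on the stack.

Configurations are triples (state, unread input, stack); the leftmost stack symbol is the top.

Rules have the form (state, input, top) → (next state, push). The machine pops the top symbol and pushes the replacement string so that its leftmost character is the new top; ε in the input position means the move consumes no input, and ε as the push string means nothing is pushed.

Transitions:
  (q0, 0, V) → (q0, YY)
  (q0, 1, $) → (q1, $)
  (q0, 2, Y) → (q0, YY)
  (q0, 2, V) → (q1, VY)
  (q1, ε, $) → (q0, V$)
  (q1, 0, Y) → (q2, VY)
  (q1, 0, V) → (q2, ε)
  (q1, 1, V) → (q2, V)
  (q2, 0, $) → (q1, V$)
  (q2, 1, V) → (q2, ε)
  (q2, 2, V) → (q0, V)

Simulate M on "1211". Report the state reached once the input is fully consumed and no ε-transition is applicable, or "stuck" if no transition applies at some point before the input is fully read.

q2

(q0, 1211, $) ⊢ (q1, 211, $) ⊢ (q0, 211, V$) ⊢ (q1, 11, VY$) ⊢ (q2, 1, VY$) ⊢ (q2, ε, Y$)
All input consumed; M is in state q2.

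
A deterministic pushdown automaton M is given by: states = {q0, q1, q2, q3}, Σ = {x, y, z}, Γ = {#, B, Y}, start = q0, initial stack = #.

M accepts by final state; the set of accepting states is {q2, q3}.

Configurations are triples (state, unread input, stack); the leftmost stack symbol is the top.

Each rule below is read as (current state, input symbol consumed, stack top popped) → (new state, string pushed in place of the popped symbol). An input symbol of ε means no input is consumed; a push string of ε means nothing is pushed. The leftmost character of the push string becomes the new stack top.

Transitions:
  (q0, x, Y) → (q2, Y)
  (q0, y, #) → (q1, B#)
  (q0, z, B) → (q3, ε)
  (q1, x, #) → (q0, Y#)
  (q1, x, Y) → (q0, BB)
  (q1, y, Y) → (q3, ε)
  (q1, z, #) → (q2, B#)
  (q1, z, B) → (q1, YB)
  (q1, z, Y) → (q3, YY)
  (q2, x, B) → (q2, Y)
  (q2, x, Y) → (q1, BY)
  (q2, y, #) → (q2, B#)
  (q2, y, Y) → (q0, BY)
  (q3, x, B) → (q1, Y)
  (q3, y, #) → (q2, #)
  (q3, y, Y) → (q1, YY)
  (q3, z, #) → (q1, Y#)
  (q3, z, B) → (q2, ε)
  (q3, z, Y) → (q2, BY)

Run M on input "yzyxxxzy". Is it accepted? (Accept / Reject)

(q0, yzyxxxzy, #) ⊢ (q1, zyxxxzy, B#) ⊢ (q1, yxxxzy, YB#) ⊢ (q3, xxxzy, B#) ⊢ (q1, xxzy, Y#) ⊢ (q0, xzy, BB#)
No transition applies at (q0, xzy, BB#); input not fully consumed.

Reject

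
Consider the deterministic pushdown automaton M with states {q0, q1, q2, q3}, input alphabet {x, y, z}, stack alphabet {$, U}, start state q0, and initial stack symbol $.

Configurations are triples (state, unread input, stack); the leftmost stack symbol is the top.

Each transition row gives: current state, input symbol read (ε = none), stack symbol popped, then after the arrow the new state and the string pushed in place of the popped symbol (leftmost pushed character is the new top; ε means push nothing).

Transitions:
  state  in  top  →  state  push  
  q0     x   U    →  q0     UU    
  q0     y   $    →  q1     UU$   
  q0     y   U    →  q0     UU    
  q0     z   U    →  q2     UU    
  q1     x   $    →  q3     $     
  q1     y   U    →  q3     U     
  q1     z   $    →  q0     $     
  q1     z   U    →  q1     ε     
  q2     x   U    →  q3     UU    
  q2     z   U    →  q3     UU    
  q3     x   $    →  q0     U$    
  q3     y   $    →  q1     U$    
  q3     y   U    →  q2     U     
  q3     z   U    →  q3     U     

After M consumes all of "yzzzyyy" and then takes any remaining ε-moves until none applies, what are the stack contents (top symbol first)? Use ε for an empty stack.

(q0, yzzzyyy, $) ⊢ (q1, zzzyyy, UU$) ⊢ (q1, zzyyy, U$) ⊢ (q1, zyyy, $) ⊢ (q0, yyy, $) ⊢ (q1, yy, UU$) ⊢ (q3, y, UU$) ⊢ (q2, ε, UU$)
All input consumed in state q2 with stack UU$.

UU$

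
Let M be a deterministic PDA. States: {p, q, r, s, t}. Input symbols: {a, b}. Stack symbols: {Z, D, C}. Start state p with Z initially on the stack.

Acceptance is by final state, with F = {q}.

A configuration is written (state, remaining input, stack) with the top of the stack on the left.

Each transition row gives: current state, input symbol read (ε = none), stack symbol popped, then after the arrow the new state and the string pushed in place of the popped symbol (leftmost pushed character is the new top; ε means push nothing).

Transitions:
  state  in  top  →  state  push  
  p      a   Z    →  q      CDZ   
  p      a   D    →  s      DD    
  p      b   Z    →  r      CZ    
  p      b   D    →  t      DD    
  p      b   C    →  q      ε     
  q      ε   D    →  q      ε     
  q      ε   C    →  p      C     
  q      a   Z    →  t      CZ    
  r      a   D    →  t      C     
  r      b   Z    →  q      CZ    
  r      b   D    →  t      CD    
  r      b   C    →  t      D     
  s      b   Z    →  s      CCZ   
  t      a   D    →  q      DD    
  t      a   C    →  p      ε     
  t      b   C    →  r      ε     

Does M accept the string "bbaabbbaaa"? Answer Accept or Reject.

(p, bbaabbbaaa, Z)
  read b, top Z: go to r, push CZ → (r, baabbbaaa, CZ)
  read b, top C: go to t, push D → (t, aabbbaaa, DZ)
  read a, top D: go to q, push DD → (q, abbbaaa, DDZ)
  ε-move, top D: go to q, push ε → (q, abbbaaa, DZ)
  ε-move, top D: go to q, push ε → (q, abbbaaa, Z)
  read a, top Z: go to t, push CZ → (t, bbbaaa, CZ)
  read b, top C: go to r, push ε → (r, bbaaa, Z)
  read b, top Z: go to q, push CZ → (q, baaa, CZ)
  ε-move, top C: go to p, push C → (p, baaa, CZ)
  read b, top C: go to q, push ε → (q, aaa, Z)
  read a, top Z: go to t, push CZ → (t, aa, CZ)
  read a, top C: go to p, push ε → (p, a, Z)
  read a, top Z: go to q, push CDZ → (q, ε, CDZ)
All input consumed; state q ∈ F.

Accept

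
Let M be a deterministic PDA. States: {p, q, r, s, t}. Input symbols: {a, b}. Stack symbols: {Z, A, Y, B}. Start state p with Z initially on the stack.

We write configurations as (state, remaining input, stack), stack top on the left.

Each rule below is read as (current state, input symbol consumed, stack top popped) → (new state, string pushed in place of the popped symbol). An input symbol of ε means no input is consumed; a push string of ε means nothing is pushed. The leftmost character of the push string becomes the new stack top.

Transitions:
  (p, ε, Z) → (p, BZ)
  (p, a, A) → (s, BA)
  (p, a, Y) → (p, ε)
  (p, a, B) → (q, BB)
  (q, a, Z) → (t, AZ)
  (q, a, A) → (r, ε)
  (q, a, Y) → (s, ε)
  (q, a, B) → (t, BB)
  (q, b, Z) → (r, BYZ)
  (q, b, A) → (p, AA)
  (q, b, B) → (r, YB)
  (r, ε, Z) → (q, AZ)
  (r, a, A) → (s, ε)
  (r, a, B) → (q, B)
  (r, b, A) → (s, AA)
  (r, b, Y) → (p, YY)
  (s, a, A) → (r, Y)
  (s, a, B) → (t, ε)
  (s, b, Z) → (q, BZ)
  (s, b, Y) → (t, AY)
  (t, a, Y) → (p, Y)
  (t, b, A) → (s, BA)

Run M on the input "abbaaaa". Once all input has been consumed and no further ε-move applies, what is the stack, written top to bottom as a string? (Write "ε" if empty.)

BBBBZ

(p, abbaaaa, Z)
  ε-move, top Z: go to p, push BZ → (p, abbaaaa, BZ)
  read a, top B: go to q, push BB → (q, bbaaaa, BBZ)
  read b, top B: go to r, push YB → (r, baaaa, YBBZ)
  read b, top Y: go to p, push YY → (p, aaaa, YYBBZ)
  read a, top Y: go to p, push ε → (p, aaa, YBBZ)
  read a, top Y: go to p, push ε → (p, aa, BBZ)
  read a, top B: go to q, push BB → (q, a, BBBZ)
  read a, top B: go to t, push BB → (t, ε, BBBBZ)
All input consumed in state t with stack BBBBZ.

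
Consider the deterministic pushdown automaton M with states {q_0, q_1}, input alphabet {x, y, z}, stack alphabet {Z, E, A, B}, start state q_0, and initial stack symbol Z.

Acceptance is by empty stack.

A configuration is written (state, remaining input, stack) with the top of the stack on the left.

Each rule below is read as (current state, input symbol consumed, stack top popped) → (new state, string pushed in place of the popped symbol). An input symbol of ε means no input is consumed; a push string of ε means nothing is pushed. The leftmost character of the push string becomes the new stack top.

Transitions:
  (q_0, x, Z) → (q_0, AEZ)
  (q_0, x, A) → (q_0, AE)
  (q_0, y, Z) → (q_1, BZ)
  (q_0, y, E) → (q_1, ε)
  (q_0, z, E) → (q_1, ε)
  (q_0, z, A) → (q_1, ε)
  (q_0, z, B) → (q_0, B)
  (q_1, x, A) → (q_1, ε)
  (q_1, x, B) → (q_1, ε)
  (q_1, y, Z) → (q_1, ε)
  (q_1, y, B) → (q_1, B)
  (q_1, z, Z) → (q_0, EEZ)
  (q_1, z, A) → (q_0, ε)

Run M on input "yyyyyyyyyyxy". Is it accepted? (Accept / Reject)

(q_0, yyyyyyyyyyxy, Z)
  read y, top Z: go to q_1, push BZ → (q_1, yyyyyyyyyxy, BZ)
  read y, top B: go to q_1, push B → (q_1, yyyyyyyyxy, BZ)
  read y, top B: go to q_1, push B → (q_1, yyyyyyyxy, BZ)
  read y, top B: go to q_1, push B → (q_1, yyyyyyxy, BZ)
  read y, top B: go to q_1, push B → (q_1, yyyyyxy, BZ)
  read y, top B: go to q_1, push B → (q_1, yyyyxy, BZ)
  read y, top B: go to q_1, push B → (q_1, yyyxy, BZ)
  read y, top B: go to q_1, push B → (q_1, yyxy, BZ)
  read y, top B: go to q_1, push B → (q_1, yxy, BZ)
  read y, top B: go to q_1, push B → (q_1, xy, BZ)
  read x, top B: go to q_1, push ε → (q_1, y, Z)
  read y, top Z: go to q_1, push ε → (q_1, ε, ε)
All input consumed and the stack is empty.

Accept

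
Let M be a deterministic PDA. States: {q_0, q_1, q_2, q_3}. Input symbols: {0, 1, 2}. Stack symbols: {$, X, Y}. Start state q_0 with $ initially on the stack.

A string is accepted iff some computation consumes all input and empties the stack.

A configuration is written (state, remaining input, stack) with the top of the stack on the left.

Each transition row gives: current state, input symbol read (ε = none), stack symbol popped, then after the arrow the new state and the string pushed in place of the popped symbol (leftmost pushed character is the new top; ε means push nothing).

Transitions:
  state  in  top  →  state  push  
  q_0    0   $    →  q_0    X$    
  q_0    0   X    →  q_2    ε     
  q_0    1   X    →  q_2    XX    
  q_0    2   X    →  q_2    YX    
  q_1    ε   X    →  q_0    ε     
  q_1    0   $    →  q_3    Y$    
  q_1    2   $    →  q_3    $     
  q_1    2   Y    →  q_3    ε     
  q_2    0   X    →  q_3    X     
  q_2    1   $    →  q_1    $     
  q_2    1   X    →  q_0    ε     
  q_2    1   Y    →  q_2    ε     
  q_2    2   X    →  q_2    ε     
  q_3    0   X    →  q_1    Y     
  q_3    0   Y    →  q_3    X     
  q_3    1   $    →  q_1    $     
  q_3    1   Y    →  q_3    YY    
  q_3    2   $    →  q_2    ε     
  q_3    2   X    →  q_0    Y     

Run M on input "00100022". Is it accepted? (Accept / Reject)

Accept

(q_0, 00100022, $)
  read 0, top $: go to q_0, push X$ → (q_0, 0100022, X$)
  read 0, top X: go to q_2, push ε → (q_2, 100022, $)
  read 1, top $: go to q_1, push $ → (q_1, 00022, $)
  read 0, top $: go to q_3, push Y$ → (q_3, 0022, Y$)
  read 0, top Y: go to q_3, push X → (q_3, 022, X$)
  read 0, top X: go to q_1, push Y → (q_1, 22, Y$)
  read 2, top Y: go to q_3, push ε → (q_3, 2, $)
  read 2, top $: go to q_2, push ε → (q_2, ε, ε)
All input consumed and the stack is empty.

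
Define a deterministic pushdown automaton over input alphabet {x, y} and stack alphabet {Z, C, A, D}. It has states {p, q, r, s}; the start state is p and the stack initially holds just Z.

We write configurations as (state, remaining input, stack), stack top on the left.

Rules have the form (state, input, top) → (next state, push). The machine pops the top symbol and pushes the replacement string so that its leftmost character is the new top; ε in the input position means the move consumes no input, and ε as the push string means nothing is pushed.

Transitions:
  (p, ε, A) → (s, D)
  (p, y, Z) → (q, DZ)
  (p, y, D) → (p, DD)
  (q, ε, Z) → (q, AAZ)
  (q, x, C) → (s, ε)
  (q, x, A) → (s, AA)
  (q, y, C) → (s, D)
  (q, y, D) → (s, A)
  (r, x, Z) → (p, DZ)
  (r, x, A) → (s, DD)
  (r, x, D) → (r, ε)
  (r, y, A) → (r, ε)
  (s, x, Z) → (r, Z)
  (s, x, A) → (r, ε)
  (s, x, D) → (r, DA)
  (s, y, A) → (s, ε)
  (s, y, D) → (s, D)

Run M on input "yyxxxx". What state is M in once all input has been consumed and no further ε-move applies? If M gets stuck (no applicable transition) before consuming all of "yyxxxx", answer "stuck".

(p, yyxxxx, Z)
  read y, top Z: go to q, push DZ → (q, yxxxx, DZ)
  read y, top D: go to s, push A → (s, xxxx, AZ)
  read x, top A: go to r, push ε → (r, xxx, Z)
  read x, top Z: go to p, push DZ → (p, xx, DZ)
No transition for (p, x, top D); M blocks with input xx remaining.

stuck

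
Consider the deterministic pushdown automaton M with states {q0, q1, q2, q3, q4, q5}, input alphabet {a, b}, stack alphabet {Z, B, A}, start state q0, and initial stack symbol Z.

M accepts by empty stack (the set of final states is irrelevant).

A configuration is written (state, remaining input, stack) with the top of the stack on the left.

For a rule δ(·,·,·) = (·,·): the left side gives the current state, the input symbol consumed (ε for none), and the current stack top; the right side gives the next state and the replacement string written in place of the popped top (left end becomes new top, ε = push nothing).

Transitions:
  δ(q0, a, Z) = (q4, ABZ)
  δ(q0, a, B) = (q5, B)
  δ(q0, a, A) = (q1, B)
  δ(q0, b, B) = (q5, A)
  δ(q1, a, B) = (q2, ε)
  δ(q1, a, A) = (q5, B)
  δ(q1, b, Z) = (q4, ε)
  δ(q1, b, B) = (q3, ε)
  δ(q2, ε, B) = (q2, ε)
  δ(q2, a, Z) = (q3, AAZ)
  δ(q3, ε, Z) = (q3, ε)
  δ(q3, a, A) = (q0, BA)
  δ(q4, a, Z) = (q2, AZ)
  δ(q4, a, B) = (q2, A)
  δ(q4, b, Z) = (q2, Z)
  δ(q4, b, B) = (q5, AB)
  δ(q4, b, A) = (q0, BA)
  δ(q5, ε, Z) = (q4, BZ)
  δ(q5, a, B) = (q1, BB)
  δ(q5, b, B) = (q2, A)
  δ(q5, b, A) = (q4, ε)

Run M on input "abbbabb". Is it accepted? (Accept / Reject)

(q0, abbbabb, Z)
  read a, top Z: go to q4, push ABZ → (q4, bbbabb, ABZ)
  read b, top A: go to q0, push BA → (q0, bbabb, BABZ)
  read b, top B: go to q5, push A → (q5, babb, AABZ)
  read b, top A: go to q4, push ε → (q4, abb, ABZ)
No transition applies at (q4, abb, ABZ); input not fully consumed.

Reject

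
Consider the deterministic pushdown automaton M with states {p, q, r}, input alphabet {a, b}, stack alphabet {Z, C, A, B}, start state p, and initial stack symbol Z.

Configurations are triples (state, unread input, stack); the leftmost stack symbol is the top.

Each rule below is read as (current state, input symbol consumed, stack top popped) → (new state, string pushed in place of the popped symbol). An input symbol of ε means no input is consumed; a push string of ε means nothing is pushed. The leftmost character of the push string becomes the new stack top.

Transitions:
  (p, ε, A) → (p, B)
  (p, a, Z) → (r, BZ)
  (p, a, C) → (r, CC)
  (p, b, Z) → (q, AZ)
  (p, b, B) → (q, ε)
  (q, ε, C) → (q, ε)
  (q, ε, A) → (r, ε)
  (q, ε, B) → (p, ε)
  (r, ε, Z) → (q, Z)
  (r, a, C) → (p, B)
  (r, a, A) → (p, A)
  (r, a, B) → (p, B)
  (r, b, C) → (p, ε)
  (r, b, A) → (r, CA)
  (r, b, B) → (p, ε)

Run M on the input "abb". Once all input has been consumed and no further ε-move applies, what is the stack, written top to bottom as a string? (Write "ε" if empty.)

(p, abb, Z)
  read a, top Z: go to r, push BZ → (r, bb, BZ)
  read b, top B: go to p, push ε → (p, b, Z)
  read b, top Z: go to q, push AZ → (q, ε, AZ)
  ε-move, top A: go to r, push ε → (r, ε, Z)
  ε-move, top Z: go to q, push Z → (q, ε, Z)
All input consumed in state q with stack Z.

Z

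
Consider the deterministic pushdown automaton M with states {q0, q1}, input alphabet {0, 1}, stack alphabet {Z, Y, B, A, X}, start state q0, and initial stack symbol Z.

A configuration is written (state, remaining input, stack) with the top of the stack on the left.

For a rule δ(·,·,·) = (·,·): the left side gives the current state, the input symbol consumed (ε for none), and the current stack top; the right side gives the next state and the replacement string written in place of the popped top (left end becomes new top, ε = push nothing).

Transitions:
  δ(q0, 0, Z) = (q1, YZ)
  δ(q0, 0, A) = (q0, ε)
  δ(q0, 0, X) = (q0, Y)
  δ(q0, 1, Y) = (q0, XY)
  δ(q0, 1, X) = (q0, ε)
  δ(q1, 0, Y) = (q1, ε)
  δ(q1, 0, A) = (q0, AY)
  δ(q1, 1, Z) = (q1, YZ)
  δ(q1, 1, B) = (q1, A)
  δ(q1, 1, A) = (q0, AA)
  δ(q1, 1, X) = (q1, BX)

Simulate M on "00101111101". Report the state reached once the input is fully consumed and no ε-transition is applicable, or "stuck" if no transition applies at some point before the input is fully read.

(q0, 00101111101, Z)
  read 0, top Z: go to q1, push YZ → (q1, 0101111101, YZ)
  read 0, top Y: go to q1, push ε → (q1, 101111101, Z)
  read 1, top Z: go to q1, push YZ → (q1, 01111101, YZ)
  read 0, top Y: go to q1, push ε → (q1, 1111101, Z)
  read 1, top Z: go to q1, push YZ → (q1, 111101, YZ)
No transition for (q1, 1, top Y); M blocks with input 111101 remaining.

stuck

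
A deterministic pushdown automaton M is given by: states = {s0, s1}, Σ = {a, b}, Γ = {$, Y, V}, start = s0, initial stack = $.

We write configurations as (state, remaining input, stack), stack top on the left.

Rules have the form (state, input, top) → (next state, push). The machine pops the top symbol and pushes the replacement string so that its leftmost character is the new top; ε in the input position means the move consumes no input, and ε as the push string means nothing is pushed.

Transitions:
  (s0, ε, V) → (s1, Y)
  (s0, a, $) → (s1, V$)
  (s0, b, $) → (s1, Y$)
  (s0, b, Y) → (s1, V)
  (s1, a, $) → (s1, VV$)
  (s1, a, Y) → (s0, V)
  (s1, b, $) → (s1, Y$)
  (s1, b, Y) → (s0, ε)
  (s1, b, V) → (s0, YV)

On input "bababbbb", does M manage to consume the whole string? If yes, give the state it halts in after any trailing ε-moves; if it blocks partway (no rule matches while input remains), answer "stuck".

s1

(s0, bababbbb, $) ⊢ (s1, ababbbb, Y$) ⊢ (s0, babbbb, V$) ⊢ (s1, babbbb, Y$) ⊢ (s0, abbbb, $) ⊢ (s1, bbbb, V$) ⊢ (s0, bbb, YV$) ⊢ (s1, bb, VV$) ⊢ (s0, b, YVV$) ⊢ (s1, ε, VVV$)
All input consumed; M is in state s1.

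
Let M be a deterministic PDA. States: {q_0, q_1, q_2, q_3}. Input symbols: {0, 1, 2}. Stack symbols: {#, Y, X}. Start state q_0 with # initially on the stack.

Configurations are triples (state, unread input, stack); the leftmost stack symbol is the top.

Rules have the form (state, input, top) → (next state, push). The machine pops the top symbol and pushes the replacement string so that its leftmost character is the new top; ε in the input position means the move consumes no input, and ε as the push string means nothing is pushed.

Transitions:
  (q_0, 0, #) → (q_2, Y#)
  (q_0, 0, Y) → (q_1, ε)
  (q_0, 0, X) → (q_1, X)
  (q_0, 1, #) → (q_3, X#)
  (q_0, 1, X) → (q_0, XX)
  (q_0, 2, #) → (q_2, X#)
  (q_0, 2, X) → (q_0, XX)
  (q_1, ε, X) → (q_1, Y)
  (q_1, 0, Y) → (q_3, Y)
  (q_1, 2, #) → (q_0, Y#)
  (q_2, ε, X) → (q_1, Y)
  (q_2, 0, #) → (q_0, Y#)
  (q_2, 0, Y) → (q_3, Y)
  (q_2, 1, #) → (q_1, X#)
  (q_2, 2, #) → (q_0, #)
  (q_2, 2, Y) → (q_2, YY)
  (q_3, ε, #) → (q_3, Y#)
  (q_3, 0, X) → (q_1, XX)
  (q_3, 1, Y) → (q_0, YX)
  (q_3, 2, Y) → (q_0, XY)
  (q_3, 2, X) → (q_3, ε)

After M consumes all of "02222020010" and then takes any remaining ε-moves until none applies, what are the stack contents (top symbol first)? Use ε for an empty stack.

(q_0, 02222020010, #)
  read 0, top #: go to q_2, push Y# → (q_2, 2222020010, Y#)
  read 2, top Y: go to q_2, push YY → (q_2, 222020010, YY#)
  read 2, top Y: go to q_2, push YY → (q_2, 22020010, YYY#)
  read 2, top Y: go to q_2, push YY → (q_2, 2020010, YYYY#)
  read 2, top Y: go to q_2, push YY → (q_2, 020010, YYYYY#)
  read 0, top Y: go to q_3, push Y → (q_3, 20010, YYYYY#)
  read 2, top Y: go to q_0, push XY → (q_0, 0010, XYYYYY#)
  read 0, top X: go to q_1, push X → (q_1, 010, XYYYYY#)
  ε-move, top X: go to q_1, push Y → (q_1, 010, YYYYYY#)
  read 0, top Y: go to q_3, push Y → (q_3, 10, YYYYYY#)
  read 1, top Y: go to q_0, push YX → (q_0, 0, YXYYYYY#)
  read 0, top Y: go to q_1, push ε → (q_1, ε, XYYYYY#)
  ε-move, top X: go to q_1, push Y → (q_1, ε, YYYYYY#)
All input consumed in state q_1 with stack YYYYYY#.

YYYYYY#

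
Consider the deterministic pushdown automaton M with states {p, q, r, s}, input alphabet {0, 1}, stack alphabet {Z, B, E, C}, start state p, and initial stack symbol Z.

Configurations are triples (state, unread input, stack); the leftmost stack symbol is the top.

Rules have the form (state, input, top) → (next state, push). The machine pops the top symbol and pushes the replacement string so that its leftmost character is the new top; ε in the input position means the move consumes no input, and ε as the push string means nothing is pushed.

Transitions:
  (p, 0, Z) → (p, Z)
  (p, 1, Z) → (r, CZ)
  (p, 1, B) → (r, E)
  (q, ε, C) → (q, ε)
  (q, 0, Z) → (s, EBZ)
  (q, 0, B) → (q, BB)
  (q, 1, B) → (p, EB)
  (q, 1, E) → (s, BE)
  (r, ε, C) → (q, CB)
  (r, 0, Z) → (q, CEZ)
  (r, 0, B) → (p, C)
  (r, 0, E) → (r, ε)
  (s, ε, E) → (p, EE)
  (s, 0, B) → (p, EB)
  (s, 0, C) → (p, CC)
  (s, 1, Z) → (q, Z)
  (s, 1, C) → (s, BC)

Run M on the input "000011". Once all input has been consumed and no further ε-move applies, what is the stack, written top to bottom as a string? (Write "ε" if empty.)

(p, 000011, Z)
  read 0, top Z: go to p, push Z → (p, 00011, Z)
  read 0, top Z: go to p, push Z → (p, 0011, Z)
  read 0, top Z: go to p, push Z → (p, 011, Z)
  read 0, top Z: go to p, push Z → (p, 11, Z)
  read 1, top Z: go to r, push CZ → (r, 1, CZ)
  ε-move, top C: go to q, push CB → (q, 1, CBZ)
  ε-move, top C: go to q, push ε → (q, 1, BZ)
  read 1, top B: go to p, push EB → (p, ε, EBZ)
All input consumed in state p with stack EBZ.

EBZ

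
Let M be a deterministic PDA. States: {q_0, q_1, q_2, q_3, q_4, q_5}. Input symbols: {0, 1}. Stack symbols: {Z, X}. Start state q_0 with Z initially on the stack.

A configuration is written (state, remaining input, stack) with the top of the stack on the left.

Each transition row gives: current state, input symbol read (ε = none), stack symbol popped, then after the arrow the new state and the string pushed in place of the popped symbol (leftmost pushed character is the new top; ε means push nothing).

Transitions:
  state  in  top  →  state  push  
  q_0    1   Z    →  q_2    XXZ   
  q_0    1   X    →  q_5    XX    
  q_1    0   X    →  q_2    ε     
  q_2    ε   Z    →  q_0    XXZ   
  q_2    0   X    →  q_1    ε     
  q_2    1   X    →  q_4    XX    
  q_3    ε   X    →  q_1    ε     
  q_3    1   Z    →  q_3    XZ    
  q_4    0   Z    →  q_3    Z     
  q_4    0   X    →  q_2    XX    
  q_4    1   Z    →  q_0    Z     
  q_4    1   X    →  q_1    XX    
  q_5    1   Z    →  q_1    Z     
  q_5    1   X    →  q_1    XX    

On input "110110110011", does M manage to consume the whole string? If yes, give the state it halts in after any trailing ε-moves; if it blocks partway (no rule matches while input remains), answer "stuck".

(q_0, 110110110011, Z)
  read 1, top Z: go to q_2, push XXZ → (q_2, 10110110011, XXZ)
  read 1, top X: go to q_4, push XX → (q_4, 0110110011, XXXZ)
  read 0, top X: go to q_2, push XX → (q_2, 110110011, XXXXZ)
  read 1, top X: go to q_4, push XX → (q_4, 10110011, XXXXXZ)
  read 1, top X: go to q_1, push XX → (q_1, 0110011, XXXXXXZ)
  read 0, top X: go to q_2, push ε → (q_2, 110011, XXXXXZ)
  read 1, top X: go to q_4, push XX → (q_4, 10011, XXXXXXZ)
  read 1, top X: go to q_1, push XX → (q_1, 0011, XXXXXXXZ)
  read 0, top X: go to q_2, push ε → (q_2, 011, XXXXXXZ)
  read 0, top X: go to q_1, push ε → (q_1, 11, XXXXXZ)
No transition for (q_1, 1, top X); M blocks with input 11 remaining.

stuck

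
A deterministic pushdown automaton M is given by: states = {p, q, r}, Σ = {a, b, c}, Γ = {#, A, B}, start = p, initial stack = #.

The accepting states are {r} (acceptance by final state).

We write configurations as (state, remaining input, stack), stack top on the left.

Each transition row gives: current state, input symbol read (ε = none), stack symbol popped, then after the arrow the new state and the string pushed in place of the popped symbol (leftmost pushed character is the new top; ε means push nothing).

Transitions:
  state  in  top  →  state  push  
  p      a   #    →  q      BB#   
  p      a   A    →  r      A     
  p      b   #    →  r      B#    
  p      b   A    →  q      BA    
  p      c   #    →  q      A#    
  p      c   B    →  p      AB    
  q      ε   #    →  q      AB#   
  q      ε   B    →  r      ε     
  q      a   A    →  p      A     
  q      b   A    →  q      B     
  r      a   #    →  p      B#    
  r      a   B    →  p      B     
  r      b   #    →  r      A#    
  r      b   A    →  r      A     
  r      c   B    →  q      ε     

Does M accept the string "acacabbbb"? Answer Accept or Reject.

(p, acacabbbb, #) ⊢ (q, cacabbbb, BB#) ⊢ (r, cacabbbb, B#) ⊢ (q, acabbbb, #) ⊢ (q, acabbbb, AB#) ⊢ (p, cabbbb, AB#)
No transition applies at (p, cabbbb, AB#); input not fully consumed.

Reject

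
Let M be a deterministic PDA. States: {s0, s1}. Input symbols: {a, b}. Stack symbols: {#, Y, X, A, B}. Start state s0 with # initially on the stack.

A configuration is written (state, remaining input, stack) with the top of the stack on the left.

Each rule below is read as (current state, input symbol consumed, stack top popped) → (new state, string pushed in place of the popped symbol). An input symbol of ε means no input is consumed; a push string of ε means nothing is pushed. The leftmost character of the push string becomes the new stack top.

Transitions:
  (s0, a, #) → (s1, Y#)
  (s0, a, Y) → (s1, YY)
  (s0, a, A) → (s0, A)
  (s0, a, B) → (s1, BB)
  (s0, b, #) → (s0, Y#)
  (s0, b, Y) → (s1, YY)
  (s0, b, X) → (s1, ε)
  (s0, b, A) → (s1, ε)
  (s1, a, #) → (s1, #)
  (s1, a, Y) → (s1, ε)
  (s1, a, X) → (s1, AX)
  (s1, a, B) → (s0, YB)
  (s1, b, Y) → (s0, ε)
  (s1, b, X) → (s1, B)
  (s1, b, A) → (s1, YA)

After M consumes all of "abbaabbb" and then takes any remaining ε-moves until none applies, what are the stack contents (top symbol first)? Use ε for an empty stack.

(s0, abbaabbb, #)
  read a, top #: go to s1, push Y# → (s1, bbaabbb, Y#)
  read b, top Y: go to s0, push ε → (s0, baabbb, #)
  read b, top #: go to s0, push Y# → (s0, aabbb, Y#)
  read a, top Y: go to s1, push YY → (s1, abbb, YY#)
  read a, top Y: go to s1, push ε → (s1, bbb, Y#)
  read b, top Y: go to s0, push ε → (s0, bb, #)
  read b, top #: go to s0, push Y# → (s0, b, Y#)
  read b, top Y: go to s1, push YY → (s1, ε, YY#)
All input consumed in state s1 with stack YY#.

YY#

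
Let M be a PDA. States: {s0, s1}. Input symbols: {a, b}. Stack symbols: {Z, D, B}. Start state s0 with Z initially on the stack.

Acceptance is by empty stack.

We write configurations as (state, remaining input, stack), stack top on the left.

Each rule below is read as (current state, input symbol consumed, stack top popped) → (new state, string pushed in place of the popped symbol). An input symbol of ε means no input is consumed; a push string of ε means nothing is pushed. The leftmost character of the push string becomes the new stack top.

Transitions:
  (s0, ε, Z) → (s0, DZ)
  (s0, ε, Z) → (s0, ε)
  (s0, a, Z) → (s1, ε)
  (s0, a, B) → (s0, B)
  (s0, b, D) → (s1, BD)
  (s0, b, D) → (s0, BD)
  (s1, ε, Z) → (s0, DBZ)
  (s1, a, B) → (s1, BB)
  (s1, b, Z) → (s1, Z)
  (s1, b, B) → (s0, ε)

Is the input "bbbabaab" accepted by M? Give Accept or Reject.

Reject

No computation consumes all input and empties the stack.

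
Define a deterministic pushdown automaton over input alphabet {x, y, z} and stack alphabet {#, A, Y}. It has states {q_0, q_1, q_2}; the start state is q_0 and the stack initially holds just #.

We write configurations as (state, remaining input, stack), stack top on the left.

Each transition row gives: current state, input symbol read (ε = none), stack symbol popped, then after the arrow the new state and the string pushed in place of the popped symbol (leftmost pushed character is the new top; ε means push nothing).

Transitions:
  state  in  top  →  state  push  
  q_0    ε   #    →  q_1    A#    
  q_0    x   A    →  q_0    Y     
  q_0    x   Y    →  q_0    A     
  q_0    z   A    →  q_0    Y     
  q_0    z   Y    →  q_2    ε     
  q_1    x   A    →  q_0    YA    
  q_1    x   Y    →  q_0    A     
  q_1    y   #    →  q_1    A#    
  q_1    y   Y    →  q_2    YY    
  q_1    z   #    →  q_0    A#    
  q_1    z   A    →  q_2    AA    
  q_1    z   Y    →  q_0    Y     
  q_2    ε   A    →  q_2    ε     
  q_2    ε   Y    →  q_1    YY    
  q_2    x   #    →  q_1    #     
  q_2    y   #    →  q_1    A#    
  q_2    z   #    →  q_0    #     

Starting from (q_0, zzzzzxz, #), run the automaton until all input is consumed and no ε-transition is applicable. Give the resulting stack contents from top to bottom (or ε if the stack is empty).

(q_0, zzzzzxz, #)
  ε-move, top #: go to q_1, push A# → (q_1, zzzzzxz, A#)
  read z, top A: go to q_2, push AA → (q_2, zzzzxz, AA#)
  ε-move, top A: go to q_2, push ε → (q_2, zzzzxz, A#)
  ε-move, top A: go to q_2, push ε → (q_2, zzzzxz, #)
  read z, top #: go to q_0, push # → (q_0, zzzxz, #)
  ε-move, top #: go to q_1, push A# → (q_1, zzzxz, A#)
  read z, top A: go to q_2, push AA → (q_2, zzxz, AA#)
  ε-move, top A: go to q_2, push ε → (q_2, zzxz, A#)
  ε-move, top A: go to q_2, push ε → (q_2, zzxz, #)
  read z, top #: go to q_0, push # → (q_0, zxz, #)
  ε-move, top #: go to q_1, push A# → (q_1, zxz, A#)
  read z, top A: go to q_2, push AA → (q_2, xz, AA#)
  ε-move, top A: go to q_2, push ε → (q_2, xz, A#)
  ε-move, top A: go to q_2, push ε → (q_2, xz, #)
  read x, top #: go to q_1, push # → (q_1, z, #)
  read z, top #: go to q_0, push A# → (q_0, ε, A#)
All input consumed in state q_0 with stack A#.

A#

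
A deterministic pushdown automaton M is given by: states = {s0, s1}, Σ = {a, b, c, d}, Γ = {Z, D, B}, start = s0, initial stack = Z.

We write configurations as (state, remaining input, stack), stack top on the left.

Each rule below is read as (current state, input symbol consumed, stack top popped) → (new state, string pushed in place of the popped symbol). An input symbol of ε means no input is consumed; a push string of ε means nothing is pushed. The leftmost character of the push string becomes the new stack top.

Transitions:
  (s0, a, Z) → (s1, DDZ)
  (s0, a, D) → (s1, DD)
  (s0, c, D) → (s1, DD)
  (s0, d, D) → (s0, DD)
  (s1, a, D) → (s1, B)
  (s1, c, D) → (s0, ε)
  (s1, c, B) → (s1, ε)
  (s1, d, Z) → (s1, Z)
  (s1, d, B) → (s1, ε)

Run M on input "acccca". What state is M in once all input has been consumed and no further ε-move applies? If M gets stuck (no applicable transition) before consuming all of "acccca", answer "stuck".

s1

(s0, acccca, Z)
  read a, top Z: go to s1, push DDZ → (s1, cccca, DDZ)
  read c, top D: go to s0, push ε → (s0, ccca, DZ)
  read c, top D: go to s1, push DD → (s1, cca, DDZ)
  read c, top D: go to s0, push ε → (s0, ca, DZ)
  read c, top D: go to s1, push DD → (s1, a, DDZ)
  read a, top D: go to s1, push B → (s1, ε, BDZ)
All input consumed; M is in state s1.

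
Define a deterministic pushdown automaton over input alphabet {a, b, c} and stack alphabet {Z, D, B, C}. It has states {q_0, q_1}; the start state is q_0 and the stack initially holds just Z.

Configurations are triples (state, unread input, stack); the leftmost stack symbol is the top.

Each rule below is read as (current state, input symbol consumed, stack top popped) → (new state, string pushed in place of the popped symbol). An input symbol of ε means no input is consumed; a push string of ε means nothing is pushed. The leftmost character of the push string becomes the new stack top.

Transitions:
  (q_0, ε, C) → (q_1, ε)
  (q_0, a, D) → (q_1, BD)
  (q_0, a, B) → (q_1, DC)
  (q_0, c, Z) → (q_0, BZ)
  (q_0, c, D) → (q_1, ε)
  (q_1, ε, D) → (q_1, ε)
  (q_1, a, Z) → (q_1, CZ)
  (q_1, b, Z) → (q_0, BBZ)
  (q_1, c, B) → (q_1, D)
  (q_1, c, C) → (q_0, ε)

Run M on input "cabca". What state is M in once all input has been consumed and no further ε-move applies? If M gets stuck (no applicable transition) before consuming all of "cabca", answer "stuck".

stuck

(q_0, cabca, Z) ⊢ (q_0, abca, BZ) ⊢ (q_1, bca, DCZ) ⊢ (q_1, bca, CZ)
No transition for (q_1, b, top C); M blocks with input bca remaining.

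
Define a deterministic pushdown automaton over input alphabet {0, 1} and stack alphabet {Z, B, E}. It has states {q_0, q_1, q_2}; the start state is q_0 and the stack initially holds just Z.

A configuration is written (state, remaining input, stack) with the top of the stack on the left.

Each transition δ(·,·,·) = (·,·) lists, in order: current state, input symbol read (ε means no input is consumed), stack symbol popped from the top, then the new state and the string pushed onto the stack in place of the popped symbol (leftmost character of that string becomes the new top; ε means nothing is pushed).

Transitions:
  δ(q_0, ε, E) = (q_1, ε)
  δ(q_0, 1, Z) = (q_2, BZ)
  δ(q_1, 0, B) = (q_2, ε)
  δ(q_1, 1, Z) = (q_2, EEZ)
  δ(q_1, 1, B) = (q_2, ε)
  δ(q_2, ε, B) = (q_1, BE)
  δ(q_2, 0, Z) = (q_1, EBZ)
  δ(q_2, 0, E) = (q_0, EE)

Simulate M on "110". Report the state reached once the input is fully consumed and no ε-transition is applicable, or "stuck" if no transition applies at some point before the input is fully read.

(q_0, 110, Z) ⊢ (q_2, 10, BZ) ⊢ (q_1, 10, BEZ) ⊢ (q_2, 0, EZ) ⊢ (q_0, ε, EEZ) ⊢ (q_1, ε, EZ)
All input consumed; M is in state q_1.

q_1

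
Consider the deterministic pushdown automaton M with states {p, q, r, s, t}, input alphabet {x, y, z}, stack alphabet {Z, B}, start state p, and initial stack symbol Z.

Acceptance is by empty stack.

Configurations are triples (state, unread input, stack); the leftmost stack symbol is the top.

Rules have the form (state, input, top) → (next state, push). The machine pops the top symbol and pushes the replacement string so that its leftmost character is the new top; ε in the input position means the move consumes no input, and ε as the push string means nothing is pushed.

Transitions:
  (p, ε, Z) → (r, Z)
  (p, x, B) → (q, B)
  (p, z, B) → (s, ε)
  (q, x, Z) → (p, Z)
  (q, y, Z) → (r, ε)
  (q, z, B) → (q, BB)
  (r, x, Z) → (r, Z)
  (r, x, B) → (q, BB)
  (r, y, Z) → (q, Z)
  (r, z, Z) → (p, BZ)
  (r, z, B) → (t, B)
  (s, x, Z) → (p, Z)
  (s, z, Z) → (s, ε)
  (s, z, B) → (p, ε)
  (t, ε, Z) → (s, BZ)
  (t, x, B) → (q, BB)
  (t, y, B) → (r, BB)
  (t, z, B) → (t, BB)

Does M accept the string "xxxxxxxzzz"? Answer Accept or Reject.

Accept

(p, xxxxxxxzzz, Z)
  ε-move, top Z: go to r, push Z → (r, xxxxxxxzzz, Z)
  read x, top Z: go to r, push Z → (r, xxxxxxzzz, Z)
  read x, top Z: go to r, push Z → (r, xxxxxzzz, Z)
  read x, top Z: go to r, push Z → (r, xxxxzzz, Z)
  read x, top Z: go to r, push Z → (r, xxxzzz, Z)
  read x, top Z: go to r, push Z → (r, xxzzz, Z)
  read x, top Z: go to r, push Z → (r, xzzz, Z)
  read x, top Z: go to r, push Z → (r, zzz, Z)
  read z, top Z: go to p, push BZ → (p, zz, BZ)
  read z, top B: go to s, push ε → (s, z, Z)
  read z, top Z: go to s, push ε → (s, ε, ε)
All input consumed and the stack is empty.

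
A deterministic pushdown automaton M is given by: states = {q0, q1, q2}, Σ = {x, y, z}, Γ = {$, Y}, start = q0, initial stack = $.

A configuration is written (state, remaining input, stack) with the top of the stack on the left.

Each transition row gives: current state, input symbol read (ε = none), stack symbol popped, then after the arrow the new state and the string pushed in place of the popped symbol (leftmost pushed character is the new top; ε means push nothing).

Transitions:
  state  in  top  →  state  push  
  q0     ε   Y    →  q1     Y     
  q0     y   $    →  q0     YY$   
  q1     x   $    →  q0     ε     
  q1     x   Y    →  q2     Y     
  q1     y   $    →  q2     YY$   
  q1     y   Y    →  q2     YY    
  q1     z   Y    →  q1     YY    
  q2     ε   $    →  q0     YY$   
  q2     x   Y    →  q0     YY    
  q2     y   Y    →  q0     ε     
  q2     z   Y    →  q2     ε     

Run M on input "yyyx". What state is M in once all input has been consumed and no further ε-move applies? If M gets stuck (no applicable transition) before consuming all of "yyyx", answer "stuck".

q2

(q0, yyyx, $)
  read y, top $: go to q0, push YY$ → (q0, yyx, YY$)
  ε-move, top Y: go to q1, push Y → (q1, yyx, YY$)
  read y, top Y: go to q2, push YY → (q2, yx, YYY$)
  read y, top Y: go to q0, push ε → (q0, x, YY$)
  ε-move, top Y: go to q1, push Y → (q1, x, YY$)
  read x, top Y: go to q2, push Y → (q2, ε, YY$)
All input consumed; M is in state q2.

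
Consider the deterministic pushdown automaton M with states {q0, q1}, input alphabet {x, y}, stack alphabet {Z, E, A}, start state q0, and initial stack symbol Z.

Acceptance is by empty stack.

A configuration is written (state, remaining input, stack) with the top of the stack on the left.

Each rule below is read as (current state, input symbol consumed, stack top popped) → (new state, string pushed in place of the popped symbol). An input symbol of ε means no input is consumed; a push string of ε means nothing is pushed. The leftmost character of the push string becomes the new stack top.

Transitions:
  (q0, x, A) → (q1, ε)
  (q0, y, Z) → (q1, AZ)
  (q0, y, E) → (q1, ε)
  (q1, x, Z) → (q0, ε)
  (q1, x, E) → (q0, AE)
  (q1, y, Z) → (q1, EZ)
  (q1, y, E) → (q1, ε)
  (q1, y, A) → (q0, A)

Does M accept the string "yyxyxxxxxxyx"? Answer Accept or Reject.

Accept

(q0, yyxyxxxxxxyx, Z)
  read y, top Z: go to q1, push AZ → (q1, yxyxxxxxxyx, AZ)
  read y, top A: go to q0, push A → (q0, xyxxxxxxyx, AZ)
  read x, top A: go to q1, push ε → (q1, yxxxxxxyx, Z)
  read y, top Z: go to q1, push EZ → (q1, xxxxxxyx, EZ)
  read x, top E: go to q0, push AE → (q0, xxxxxyx, AEZ)
  read x, top A: go to q1, push ε → (q1, xxxxyx, EZ)
  read x, top E: go to q0, push AE → (q0, xxxyx, AEZ)
  read x, top A: go to q1, push ε → (q1, xxyx, EZ)
  read x, top E: go to q0, push AE → (q0, xyx, AEZ)
  read x, top A: go to q1, push ε → (q1, yx, EZ)
  read y, top E: go to q1, push ε → (q1, x, Z)
  read x, top Z: go to q0, push ε → (q0, ε, ε)
All input consumed and the stack is empty.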